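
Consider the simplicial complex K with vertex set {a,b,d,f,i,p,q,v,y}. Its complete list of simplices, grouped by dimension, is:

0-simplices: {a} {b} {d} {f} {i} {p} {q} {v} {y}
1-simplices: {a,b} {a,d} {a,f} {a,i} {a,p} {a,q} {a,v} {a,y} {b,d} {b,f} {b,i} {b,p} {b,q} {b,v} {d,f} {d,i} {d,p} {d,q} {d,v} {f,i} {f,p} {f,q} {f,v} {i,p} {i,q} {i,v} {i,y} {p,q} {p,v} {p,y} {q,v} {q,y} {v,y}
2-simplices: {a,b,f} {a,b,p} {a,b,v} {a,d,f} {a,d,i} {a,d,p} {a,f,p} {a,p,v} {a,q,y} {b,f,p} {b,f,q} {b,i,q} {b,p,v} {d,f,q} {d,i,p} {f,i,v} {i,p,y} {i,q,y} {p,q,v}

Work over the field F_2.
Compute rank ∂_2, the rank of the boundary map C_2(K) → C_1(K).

n_0=9 n_1=33 n_2=19  [Z2]
∂1: piv[ab,ad,af,ai,ap,aq,av,ay] rk=8  ker:bd,bf,bi,bp,bq,bv,df,di,dp,dq,dv,fi,fp,fq,fv,ip,iq,iv,iy,pq,pv,py,qv,qy,vy
∂2: piv[abf,abp,abv,adf,adi,adp,afp,apv,aqy,bfq,biq,dfq,dip,fiv,ipy,iqy,pqv] rk=17  ker:bfp,bpv
rk∂_2=17

rank∂_2=17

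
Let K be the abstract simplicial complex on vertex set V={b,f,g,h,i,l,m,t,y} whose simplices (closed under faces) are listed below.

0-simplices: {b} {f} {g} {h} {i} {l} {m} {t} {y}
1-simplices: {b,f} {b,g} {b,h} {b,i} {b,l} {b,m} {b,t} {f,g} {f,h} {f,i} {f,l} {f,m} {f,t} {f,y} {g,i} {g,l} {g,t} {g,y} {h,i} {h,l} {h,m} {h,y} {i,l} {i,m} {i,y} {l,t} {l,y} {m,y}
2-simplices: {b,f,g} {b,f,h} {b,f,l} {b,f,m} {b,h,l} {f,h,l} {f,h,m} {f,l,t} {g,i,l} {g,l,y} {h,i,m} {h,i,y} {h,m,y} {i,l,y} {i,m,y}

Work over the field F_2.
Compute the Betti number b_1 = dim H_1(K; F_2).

b_1=7

n_0=9 n_1=28 n_2=15  [Z2]
∂1: piv[bf,bg,bh,bi,bl,bm,bt,fy] rk=8  ker:fg,fh,fi,fl,fm,ft,gi,gl,gt,gy,hi,hl,hm,hy,il,im,iy,lt,ly,my
∂2: piv[bfg,bfh,bfl,bfm,bhl,fhm,flt,gil,gly,him,hiy,hmy,ily] rk=13  ker:fhl,imy
b_1=(28−8)−13=7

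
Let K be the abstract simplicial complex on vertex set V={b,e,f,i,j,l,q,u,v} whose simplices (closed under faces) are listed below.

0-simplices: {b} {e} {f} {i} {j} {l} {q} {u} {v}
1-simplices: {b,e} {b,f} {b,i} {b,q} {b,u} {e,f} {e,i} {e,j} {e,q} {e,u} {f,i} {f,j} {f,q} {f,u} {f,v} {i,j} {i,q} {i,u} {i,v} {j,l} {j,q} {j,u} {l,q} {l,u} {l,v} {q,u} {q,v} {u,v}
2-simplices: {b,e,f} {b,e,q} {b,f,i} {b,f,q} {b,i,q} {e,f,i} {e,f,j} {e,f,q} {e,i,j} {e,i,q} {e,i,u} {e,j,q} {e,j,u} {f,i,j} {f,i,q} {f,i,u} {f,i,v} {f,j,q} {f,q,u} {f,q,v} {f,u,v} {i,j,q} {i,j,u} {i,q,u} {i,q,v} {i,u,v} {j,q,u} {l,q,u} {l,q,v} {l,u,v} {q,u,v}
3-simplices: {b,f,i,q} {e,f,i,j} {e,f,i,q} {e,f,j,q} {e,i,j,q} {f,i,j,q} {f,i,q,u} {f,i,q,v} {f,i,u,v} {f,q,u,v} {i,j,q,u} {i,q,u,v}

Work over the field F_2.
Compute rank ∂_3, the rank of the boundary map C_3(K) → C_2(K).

n_0=9 n_1=28 n_2=31 n_3=12  [Z2]
∂1: piv[be,bf,bi,bq,bu,ej,fv,jl] rk=8  ker:ef,ei,eq,eu,fi,fj,fq,fu,ij,iq,iu,iv,jq,ju,lq,lu,lv,qu,qv,uv
∂2: piv[bef,beq,bfi,bfq,biq,efi,efj,eij,eiu,ejq,eju,fiu,fiv,fqu,fqv,fuv,lqu,lqv] rk=18  ker:efq,eiq,fij,fiq,fjq,ijq,iju,iqu,iqv,iuv,jqu,luv,quv
∂3: piv[bfiq,efij,efiq,efjq,eijq,fiqu,fiqv,fiuv,fquv,ijqu] rk=10  ker:fijq,iquv
rk∂_3=10

rank∂_3=10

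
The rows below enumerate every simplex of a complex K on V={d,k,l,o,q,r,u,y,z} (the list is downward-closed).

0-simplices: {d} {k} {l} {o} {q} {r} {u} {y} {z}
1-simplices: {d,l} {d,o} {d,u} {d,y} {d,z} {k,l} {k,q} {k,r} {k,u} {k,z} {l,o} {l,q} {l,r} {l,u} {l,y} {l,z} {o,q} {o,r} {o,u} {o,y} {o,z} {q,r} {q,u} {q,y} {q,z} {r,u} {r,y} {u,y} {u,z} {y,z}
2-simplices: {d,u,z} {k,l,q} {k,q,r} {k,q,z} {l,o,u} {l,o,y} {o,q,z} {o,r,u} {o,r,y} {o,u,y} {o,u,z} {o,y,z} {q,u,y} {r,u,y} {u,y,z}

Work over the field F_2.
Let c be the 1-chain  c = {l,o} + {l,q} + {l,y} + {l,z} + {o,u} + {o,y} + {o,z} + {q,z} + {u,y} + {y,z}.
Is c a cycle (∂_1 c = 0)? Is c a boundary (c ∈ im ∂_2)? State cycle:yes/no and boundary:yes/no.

cycle:yes boundary:no

n_0=9 n_1=30 n_2=15  [Z2]
∂1: piv[dl,do,du,dy,dz,kl,kq,kr] rk=8  ker:ku,kz,lo,lq,lr,lu,ly,lz,oq,or,ou,oy,oz,qr,qu,qy,qz,ru,ry,uy,uz,yz
∂2: piv[duz,klq,kqr,kqz,lou,loy,oqz,oru,ory,ouy,ouz,oyz,quy] rk=13  ker:ruy,uyz
∂1c = 0
c vs im∂2: residual ≠ 0 ⇒ not boundary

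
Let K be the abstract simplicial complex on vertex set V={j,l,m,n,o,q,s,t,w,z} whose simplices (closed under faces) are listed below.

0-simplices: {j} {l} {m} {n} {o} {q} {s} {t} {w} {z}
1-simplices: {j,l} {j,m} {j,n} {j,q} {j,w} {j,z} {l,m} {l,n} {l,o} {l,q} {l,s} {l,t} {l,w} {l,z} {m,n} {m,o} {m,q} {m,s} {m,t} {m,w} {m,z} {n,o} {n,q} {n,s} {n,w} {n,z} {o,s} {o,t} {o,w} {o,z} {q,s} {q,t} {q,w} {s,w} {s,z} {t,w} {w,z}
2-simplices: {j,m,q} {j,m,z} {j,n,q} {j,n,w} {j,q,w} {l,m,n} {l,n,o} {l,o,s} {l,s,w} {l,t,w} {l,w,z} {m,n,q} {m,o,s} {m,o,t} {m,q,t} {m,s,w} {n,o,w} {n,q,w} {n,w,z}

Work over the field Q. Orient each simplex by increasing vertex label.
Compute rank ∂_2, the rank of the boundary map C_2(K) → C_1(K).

n_0=10 n_1=37 n_2=19  [Q]
∂1: piv[jl,jm,jn,jq,jw,jz,lo,ls,lt] rk=9  ker:lm,ln,lq,lw,lz,mn,mo,mq,ms,mt,mw,mz,no,nq,ns,nw,nz,os,ot,ow,oz,qs,qt,qw,sw,sz,tw,wz
∂2: piv[jmq,jmz,jnq,jnw,jqw,lmn,lno,los,lsw,ltw,lwz,mnq,mos,mot,mqt,msw,now,nwz] rk=18  ker:nqw
rk∂_2=18

rank∂_2=18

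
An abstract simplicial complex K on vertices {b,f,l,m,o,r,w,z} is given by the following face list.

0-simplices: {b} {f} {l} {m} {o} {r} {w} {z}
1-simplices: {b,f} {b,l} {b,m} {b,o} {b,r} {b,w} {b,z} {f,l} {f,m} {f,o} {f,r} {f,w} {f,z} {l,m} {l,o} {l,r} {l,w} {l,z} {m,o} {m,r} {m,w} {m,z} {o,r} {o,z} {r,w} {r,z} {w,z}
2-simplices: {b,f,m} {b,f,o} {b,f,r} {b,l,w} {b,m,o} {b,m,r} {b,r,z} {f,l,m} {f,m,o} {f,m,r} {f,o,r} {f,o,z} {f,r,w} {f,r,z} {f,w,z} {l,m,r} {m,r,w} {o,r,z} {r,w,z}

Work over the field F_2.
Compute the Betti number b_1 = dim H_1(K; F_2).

b_1=5

n_0=8 n_1=27 n_2=19  [Z2]
∂1: piv[bf,bl,bm,bo,br,bw,bz] rk=7  ker:fl,fm,fo,fr,fw,fz,lm,lo,lr,lw,lz,mo,mr,mw,mz,or,oz,rw,rz,wz
∂2: piv[bfm,bfo,bfr,blw,bmo,bmr,brz,flm,for,foz,frw,frz,fwz,lmr,mrw] rk=15  ker:fmo,fmr,orz,rwz
b_1=(27−7)−15=5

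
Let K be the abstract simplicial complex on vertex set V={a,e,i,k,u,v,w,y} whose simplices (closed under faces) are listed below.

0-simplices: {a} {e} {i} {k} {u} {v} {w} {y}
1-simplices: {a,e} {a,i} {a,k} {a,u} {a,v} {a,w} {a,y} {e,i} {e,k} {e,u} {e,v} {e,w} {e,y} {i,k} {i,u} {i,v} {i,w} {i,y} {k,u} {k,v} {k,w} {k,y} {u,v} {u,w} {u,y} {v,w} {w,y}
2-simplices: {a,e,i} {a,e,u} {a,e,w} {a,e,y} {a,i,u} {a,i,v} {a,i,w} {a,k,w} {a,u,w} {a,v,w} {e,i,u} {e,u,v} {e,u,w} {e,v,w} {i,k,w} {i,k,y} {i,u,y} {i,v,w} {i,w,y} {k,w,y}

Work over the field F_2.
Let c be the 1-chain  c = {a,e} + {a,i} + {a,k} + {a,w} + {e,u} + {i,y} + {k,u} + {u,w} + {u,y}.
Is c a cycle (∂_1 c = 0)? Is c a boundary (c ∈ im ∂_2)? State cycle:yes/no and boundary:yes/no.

n_0=8 n_1=27 n_2=20  [Z2]
∂1: piv[ae,ai,ak,au,av,aw,ay] rk=7  ker:ei,ek,eu,ev,ew,ey,ik,iu,iv,iw,iy,ku,kv,kw,ky,uv,uw,uy,vw,wy
∂2: piv[aei,aeu,aew,aey,aiu,aiv,aiw,akw,auw,avw,euv,evw,ikw,iky,iuy,iwy] rk=16  ker:eiu,euw,ivw,kwy
∂1c = 0
c vs im∂2: residual ≠ 0 ⇒ not boundary

cycle:yes boundary:no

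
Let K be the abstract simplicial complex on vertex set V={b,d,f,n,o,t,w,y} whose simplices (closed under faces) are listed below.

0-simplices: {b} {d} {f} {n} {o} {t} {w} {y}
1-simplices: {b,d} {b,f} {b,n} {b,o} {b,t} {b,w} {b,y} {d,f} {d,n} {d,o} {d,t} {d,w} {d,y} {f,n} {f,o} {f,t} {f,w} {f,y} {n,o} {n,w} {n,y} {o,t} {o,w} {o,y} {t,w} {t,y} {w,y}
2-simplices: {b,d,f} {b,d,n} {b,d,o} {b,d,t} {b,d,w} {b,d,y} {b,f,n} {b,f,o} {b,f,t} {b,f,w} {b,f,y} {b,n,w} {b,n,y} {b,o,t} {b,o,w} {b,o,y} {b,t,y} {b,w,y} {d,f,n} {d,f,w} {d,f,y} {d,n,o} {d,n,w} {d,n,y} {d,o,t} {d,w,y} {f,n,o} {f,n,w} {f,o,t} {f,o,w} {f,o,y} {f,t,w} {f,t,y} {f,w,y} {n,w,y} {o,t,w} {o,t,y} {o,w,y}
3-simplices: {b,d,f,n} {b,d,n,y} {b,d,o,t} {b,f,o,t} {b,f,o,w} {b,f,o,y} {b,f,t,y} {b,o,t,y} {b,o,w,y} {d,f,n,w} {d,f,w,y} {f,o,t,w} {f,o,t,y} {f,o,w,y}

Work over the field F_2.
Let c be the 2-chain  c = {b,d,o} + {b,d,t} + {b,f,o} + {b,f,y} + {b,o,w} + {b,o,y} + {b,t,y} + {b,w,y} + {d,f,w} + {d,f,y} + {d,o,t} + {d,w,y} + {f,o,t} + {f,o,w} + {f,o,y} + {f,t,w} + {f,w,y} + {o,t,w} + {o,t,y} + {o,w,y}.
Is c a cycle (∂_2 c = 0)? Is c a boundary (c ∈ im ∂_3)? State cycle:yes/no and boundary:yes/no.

n_0=8 n_1=27 n_2=38 n_3=14  [Z2]
∂1: piv[bd,bf,bn,bo,bt,bw,by] rk=7  ker:df,dn,do,dt,dw,dy,fn,fo,ft,fw,fy,no,nw,ny,ot,ow,oy,tw,ty,wy
∂2: piv[bdf,bdn,bdo,bdt,bdw,bdy,bfn,bfo,bft,bfw,bfy,bnw,bny,bot,bow,boy,bty,bwy,dno,ftw] rk=20  ker:dfn,dfw,dfy,dnw,dny,dot,dwy,fno,fnw,fot,fow,foy,fty,fwy,nwy,otw,oty,owy
∂3: piv[bdfn,bdny,bdot,bfot,bfow,bfoy,bfty,boty,bowy,dfnw,dfwy,fotw,fowy] rk=13  ker:foty
∂2c = 0
c vs im∂3: reduces to 0 ⇒ boundary

cycle:yes boundary:yes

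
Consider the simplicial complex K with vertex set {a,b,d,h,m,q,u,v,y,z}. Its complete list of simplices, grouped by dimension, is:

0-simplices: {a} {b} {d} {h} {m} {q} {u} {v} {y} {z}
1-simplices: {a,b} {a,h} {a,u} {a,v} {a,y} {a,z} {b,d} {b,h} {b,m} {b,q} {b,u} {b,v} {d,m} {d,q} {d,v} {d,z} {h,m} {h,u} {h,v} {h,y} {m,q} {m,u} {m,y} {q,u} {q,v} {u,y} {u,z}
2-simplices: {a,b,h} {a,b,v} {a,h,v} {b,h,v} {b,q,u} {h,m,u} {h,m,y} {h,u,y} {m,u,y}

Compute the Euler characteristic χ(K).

n_0=10 n_1=27 n_2=9
χ=+10−27+9=-8

χ(K)=-8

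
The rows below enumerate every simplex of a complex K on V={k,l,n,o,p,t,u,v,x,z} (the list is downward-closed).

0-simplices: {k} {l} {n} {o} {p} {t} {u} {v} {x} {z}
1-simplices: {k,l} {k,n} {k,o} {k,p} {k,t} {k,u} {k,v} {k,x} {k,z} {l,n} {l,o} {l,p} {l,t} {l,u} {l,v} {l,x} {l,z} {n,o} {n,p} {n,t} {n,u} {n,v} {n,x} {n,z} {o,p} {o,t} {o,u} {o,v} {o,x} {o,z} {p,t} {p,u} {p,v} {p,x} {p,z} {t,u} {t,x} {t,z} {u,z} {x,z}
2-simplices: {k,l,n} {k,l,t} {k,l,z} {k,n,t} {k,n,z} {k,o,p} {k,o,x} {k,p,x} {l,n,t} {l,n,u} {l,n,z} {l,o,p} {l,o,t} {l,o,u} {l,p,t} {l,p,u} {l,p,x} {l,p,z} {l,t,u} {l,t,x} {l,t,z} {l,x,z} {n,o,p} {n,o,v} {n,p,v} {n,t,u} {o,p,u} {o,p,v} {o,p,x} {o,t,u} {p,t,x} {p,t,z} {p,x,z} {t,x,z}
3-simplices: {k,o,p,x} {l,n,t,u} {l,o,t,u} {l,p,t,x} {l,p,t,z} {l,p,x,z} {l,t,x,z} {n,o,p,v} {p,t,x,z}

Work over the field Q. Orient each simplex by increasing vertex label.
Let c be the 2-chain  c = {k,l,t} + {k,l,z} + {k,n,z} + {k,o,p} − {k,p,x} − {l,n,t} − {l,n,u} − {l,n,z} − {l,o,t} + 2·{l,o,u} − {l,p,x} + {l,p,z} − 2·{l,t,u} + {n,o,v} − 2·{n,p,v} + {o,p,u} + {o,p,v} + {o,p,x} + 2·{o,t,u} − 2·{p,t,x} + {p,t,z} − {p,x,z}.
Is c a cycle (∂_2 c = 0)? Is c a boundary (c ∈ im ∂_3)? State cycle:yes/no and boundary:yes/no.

cycle:no boundary:no

n_0=10 n_1=40 n_2=34 n_3=9  [Q]
∂1: piv[kl,kn,ko,kp,kt,ku,kv,kx,kz] rk=9  ker:ln,lo,lp,lt,lu,lv,lx,lz,no,np,nt,nu,nv,nx,nz,op,ot,ou,ov,ox,oz,pt,pu,pv,px,pz,tu,tx,tz,uz,xz
∂2: piv[kln,klt,klz,knt,knz,kop,kox,kpx,lnu,lop,lot,lou,lpt,lpu,lpx,lpz,ltu,ltx,ltz,lxz,nop,nov,npv] rk=23  ker:lnt,lnz,ntu,opu,opv,opx,otu,ptx,ptz,pxz,txz
∂3: piv[kopx,lntu,lotu,lptx,lptz,lpxz,ltxz,nopv] rk=8  ker:ptxz
∂2c = 2·{k,l} + {k,n} + {k,o} − 2·{k,p} − {k,t} + {k,x} − 2·{k,z} − 3·{l,n} + {l,o} + {l,t} + {l,u} + {l,x} + {l,z} + {n,o} − 2·{n,p} − {n,t} − {n,u} + {n,v} + 4·{o,p} + {o,t} − {o,u} − {o,x} − {p,t} + {p,u} − {p,v} + {p,z} − 2·{t,x} + {t,z} − {x,z}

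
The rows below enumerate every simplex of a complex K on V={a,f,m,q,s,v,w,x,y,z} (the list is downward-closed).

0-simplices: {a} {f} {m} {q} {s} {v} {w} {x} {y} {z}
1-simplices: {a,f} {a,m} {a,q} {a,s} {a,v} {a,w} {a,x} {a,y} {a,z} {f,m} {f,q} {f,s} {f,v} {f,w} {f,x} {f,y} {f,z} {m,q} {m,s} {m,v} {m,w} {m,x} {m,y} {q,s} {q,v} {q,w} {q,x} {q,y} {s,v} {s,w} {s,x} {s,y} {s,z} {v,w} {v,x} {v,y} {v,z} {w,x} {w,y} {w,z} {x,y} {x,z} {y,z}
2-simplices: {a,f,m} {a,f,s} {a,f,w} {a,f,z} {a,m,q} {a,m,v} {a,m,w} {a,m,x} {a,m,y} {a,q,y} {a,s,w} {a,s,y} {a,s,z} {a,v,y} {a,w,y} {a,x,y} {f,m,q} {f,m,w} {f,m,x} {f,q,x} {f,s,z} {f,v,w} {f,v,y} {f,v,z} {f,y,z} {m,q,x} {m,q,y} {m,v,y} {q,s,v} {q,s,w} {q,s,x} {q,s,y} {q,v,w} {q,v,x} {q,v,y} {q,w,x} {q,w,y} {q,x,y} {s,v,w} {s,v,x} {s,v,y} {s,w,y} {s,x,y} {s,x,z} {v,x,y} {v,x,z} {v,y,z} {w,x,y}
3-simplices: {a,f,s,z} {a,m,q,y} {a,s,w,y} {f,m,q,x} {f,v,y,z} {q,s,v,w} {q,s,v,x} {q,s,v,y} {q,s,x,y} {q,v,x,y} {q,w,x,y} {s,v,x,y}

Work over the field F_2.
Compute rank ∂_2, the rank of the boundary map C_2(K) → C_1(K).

n_0=10 n_1=43 n_2=48 n_3=12  [Z2]
∂1: piv[af,am,aq,as,av,aw,ax,ay,az] rk=9  ker:fm,fq,fs,fv,fw,fx,fy,fz,mq,ms,mv,mw,mx,my,qs,qv,qw,qx,qy,sv,sw,sx,sy,sz,vw,vx,vy,vz,wx,wy,wz,xy,xz,yz
∂2: piv[afm,afs,afw,afz,amq,amv,amw,amx,amy,aqy,asw,asy,asz,avy,awy,axy,fmq,fmx,fqx,fvw,fvy,fvz,fyz,qsv,qsw,qsx,qsy,qvw,qvx,qvy,qwx,sxz] rk=32  ker:fmw,fsz,mqx,mqy,mvy,qwy,qxy,svw,svx,svy,swy,sxy,vxy,vxz,vyz,wxy
∂3: piv[afsz,amqy,aswy,fmqx,fvyz,qsvw,qsvx,qsvy,qsxy,qvxy,qwxy] rk=11  ker:svxy
rk∂_2=32

rank∂_2=32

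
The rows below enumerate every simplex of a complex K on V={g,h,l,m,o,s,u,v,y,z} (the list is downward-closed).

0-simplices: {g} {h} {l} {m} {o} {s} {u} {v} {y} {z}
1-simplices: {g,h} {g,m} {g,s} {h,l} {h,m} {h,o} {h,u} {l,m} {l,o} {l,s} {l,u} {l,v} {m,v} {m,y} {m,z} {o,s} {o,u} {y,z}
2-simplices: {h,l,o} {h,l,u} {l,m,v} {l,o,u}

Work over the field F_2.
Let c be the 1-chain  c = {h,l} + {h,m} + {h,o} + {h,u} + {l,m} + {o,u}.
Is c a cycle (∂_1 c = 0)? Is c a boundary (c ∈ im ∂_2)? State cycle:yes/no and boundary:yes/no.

cycle:yes boundary:no

n_0=10 n_1=18 n_2=4  [Z2]
∂1: piv[gh,gm,gs,hl,ho,hu,lv,my,mz] rk=9  ker:hm,lm,lo,ls,lu,mv,os,ou,yz
∂2: piv[hlo,hlu,lmv,lou] rk=4
∂1c = 0
c vs im∂2: residual ≠ 0 ⇒ not boundary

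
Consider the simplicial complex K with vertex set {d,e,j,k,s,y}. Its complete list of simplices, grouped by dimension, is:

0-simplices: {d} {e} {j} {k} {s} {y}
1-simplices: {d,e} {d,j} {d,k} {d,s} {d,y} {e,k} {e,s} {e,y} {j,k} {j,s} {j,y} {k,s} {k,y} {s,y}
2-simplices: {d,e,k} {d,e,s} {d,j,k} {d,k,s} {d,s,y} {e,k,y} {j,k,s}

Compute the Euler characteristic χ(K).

χ(K)=-1

n_0=6 n_1=14 n_2=7
χ=+6−14+7=-1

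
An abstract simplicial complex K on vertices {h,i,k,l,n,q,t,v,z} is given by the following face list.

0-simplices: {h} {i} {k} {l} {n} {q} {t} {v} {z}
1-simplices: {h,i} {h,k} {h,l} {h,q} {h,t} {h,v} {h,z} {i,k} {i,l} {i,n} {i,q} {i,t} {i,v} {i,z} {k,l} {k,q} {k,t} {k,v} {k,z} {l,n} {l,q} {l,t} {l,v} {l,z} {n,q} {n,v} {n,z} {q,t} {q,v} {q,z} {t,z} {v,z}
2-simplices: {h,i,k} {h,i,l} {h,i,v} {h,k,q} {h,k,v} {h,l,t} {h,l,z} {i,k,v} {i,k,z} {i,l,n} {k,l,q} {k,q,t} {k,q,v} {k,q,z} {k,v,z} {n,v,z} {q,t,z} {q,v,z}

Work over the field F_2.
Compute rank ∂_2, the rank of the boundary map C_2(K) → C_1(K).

rank∂_2=16

n_0=9 n_1=32 n_2=18  [Z2]
∂1: piv[hi,hk,hl,hq,ht,hv,hz,in] rk=8  ker:ik,il,iq,it,iv,iz,kl,kq,kt,kv,kz,ln,lq,lt,lv,lz,nq,nv,nz,qt,qv,qz,tz,vz
∂2: piv[hik,hil,hiv,hkq,hkv,hlt,hlz,ikz,iln,klq,kqt,kqv,kqz,kvz,nvz,qtz] rk=16  ker:ikv,qvz
rk∂_2=16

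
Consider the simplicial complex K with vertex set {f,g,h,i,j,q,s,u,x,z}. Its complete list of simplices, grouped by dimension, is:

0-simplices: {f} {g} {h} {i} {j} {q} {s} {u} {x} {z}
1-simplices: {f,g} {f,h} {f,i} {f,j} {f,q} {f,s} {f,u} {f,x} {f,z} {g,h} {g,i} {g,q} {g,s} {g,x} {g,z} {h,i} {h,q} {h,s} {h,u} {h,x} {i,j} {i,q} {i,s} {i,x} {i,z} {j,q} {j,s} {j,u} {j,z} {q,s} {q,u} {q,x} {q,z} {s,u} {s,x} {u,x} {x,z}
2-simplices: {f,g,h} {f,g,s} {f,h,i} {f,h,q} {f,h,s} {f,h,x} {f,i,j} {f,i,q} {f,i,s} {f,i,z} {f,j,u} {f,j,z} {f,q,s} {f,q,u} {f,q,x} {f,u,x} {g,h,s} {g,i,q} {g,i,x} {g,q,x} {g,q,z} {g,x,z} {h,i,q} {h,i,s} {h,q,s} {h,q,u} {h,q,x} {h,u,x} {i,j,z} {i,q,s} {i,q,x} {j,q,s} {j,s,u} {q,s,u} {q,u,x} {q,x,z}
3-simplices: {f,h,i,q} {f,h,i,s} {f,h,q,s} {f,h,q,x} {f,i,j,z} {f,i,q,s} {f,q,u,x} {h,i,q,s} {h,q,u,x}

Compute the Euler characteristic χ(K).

n_0=10 n_1=37 n_2=36 n_3=9
χ=+10−37+36−9=0

χ(K)=0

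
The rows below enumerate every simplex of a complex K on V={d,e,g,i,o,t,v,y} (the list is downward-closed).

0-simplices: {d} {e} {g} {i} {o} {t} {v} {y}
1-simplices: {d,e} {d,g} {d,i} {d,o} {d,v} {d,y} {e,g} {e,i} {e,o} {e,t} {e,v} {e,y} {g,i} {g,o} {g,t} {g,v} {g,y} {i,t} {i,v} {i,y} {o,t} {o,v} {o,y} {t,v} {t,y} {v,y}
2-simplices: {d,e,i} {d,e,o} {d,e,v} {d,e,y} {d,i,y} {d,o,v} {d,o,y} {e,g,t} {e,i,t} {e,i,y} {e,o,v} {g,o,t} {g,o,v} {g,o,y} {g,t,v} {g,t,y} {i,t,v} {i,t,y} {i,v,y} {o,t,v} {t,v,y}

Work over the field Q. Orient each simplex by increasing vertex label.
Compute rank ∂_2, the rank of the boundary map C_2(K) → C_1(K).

rank∂_2=17

n_0=8 n_1=26 n_2=21  [Q]
∂1: piv[de,dg,di,do,dv,dy,et] rk=7  ker:eg,ei,eo,ev,ey,gi,go,gt,gv,gy,it,iv,iy,ot,ov,oy,tv,ty,vy
∂2: piv[dei,deo,dev,dey,diy,dov,doy,egt,eit,got,gov,goy,gtv,gty,itv,ity,ivy] rk=17  ker:eiy,eov,otv,tvy
rk∂_2=17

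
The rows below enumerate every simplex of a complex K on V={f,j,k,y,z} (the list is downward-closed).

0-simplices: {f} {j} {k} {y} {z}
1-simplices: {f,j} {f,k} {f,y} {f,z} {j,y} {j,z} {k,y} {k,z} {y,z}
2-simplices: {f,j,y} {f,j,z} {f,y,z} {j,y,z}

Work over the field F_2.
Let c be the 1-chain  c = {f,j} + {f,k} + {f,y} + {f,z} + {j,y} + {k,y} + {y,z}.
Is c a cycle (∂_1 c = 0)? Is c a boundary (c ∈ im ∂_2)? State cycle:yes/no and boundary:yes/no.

cycle:yes boundary:no

n_0=5 n_1=9 n_2=4  [Z2]
∂1: piv[fj,fk,fy,fz] rk=4  ker:jy,jz,ky,kz,yz
∂2: piv[fjy,fjz,fyz] rk=3  ker:jyz
∂1c = 0
c vs im∂2: residual ≠ 0 ⇒ not boundary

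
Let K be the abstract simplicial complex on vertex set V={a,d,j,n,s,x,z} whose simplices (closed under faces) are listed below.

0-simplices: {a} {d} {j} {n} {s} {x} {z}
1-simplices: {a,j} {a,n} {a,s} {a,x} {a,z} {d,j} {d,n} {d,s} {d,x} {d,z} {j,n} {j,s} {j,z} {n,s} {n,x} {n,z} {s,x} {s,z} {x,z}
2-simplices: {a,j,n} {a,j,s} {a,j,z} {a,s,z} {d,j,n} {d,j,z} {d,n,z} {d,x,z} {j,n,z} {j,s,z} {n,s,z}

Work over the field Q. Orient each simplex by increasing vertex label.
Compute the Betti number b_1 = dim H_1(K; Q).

n_0=7 n_1=19 n_2=11  [Q]
∂1: piv[aj,an,as,ax,az,dj] rk=6  ker:dn,ds,dx,dz,jn,js,jz,ns,nx,nz,sx,sz,xz
∂2: piv[ajn,ajs,ajz,asz,djn,djz,dnz,dxz,nsz] rk=9  ker:jnz,jsz
b_1=(19−6)−9=4

b_1=4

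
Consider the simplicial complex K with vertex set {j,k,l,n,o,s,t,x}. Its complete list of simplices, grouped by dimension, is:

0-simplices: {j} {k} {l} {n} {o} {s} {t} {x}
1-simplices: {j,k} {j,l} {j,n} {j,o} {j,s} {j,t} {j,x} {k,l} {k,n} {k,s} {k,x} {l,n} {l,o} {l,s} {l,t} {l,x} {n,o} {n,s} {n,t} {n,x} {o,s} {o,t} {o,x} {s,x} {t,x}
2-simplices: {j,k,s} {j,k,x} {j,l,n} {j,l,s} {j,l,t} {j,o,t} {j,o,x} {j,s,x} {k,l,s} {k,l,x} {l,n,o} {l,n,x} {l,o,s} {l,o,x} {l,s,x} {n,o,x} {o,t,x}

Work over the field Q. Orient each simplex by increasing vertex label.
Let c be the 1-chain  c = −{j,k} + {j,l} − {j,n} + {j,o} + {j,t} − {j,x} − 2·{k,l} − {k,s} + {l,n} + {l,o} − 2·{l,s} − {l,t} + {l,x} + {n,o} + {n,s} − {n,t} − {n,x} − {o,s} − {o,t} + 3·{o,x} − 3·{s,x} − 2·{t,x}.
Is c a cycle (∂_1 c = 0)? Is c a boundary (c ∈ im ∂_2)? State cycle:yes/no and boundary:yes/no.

cycle:no boundary:no

n_0=8 n_1=25 n_2=17  [Q]
∂1: piv[jk,jl,jn,jo,js,jt,jx] rk=7  ker:kl,kn,ks,kx,ln,lo,ls,lt,lx,no,ns,nt,nx,os,ot,ox,sx,tx
∂2: piv[jks,jkx,jln,jls,jlt,jot,jox,jsx,kls,klx,lno,lnx,los,lox,otx] rk=15  ker:lsx,nox
∂1c = 2·{k} − {l} + 2·{o} − 3·{x}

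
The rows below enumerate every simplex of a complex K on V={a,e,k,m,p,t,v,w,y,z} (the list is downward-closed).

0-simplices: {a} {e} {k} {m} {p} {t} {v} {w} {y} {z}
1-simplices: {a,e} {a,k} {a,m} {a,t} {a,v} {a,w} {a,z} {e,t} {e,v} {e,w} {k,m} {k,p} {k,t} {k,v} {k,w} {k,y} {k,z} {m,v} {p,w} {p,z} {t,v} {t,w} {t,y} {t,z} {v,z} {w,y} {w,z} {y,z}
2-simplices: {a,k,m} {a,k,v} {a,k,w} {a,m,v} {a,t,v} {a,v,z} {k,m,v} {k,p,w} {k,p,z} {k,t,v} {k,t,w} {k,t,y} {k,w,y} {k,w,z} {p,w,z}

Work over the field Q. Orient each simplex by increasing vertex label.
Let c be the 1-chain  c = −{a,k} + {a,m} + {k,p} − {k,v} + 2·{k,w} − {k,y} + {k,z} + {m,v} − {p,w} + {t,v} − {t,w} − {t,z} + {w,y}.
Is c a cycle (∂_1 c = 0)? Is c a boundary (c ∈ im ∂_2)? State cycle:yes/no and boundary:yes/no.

n_0=10 n_1=28 n_2=15  [Q]
∂1: piv[ae,ak,am,at,av,aw,az,kp,ky] rk=9  ker:et,ev,ew,km,kt,kv,kw,kz,mv,pw,pz,tv,tw,ty,tz,vz,wy,wz,yz
∂2: piv[akm,akv,akw,amv,atv,avz,kpw,kpz,ktv,ktw,kty,kwy,kwz] rk=13  ker:kmv,pwz
∂1c = −3·{k} + 2·{p} + {t} + {v} − {w}

cycle:no boundary:no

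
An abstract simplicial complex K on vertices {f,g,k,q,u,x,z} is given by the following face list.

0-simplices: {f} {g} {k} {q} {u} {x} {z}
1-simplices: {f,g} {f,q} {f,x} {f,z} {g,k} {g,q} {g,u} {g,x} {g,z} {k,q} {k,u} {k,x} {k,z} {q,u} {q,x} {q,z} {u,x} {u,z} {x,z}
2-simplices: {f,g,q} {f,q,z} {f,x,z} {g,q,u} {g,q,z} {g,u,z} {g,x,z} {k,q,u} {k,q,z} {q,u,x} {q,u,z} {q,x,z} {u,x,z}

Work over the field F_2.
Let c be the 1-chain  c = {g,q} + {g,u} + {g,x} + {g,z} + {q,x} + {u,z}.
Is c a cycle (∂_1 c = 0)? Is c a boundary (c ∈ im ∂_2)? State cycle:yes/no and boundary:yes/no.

cycle:yes boundary:yes

n_0=7 n_1=19 n_2=13  [Z2]
∂1: piv[fg,fq,fx,fz,gk,gu] rk=6  ker:gq,gx,gz,kq,ku,kx,kz,qu,qx,qz,ux,uz,xz
∂2: piv[fgq,fqz,fxz,gqu,gqz,guz,gxz,kqu,kqz,qux,qxz] rk=11  ker:quz,uxz
∂1c = 0
c vs im∂2: reduces to 0 ⇒ boundary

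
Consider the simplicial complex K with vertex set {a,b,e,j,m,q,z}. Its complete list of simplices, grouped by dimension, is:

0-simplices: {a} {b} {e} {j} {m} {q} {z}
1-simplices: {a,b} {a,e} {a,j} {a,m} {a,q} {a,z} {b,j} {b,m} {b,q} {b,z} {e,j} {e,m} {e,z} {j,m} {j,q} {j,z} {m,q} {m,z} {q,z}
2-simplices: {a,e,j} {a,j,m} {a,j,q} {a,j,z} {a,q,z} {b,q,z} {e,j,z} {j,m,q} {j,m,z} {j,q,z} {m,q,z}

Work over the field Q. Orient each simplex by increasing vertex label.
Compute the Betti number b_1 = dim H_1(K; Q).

n_0=7 n_1=19 n_2=11  [Q]
∂1: piv[ab,ae,aj,am,aq,az] rk=6  ker:bj,bm,bq,bz,ej,em,ez,jm,jq,jz,mq,mz,qz
∂2: piv[aej,ajm,ajq,ajz,aqz,bqz,ejz,jmq,jmz] rk=9  ker:jqz,mqz
b_1=(19−6)−9=4

b_1=4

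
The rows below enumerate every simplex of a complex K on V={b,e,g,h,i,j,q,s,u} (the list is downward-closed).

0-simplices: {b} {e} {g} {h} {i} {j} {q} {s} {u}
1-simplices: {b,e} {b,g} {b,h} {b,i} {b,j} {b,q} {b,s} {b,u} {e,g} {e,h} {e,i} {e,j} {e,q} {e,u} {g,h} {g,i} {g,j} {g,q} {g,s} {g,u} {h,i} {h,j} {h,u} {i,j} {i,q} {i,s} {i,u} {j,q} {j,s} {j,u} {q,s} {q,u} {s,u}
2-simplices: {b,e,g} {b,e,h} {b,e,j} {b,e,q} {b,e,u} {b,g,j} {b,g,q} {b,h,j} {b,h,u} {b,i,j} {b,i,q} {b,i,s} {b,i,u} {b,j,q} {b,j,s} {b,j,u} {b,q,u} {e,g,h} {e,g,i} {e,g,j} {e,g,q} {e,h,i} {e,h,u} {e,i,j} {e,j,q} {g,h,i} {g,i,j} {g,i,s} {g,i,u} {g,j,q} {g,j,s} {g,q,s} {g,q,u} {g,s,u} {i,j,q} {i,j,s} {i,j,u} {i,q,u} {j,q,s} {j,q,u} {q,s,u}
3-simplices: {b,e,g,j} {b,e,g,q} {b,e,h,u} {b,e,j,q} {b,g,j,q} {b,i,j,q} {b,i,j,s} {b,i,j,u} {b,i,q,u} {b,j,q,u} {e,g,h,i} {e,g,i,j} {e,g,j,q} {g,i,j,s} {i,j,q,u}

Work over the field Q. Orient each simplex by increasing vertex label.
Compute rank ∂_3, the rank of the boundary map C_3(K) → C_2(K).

rank∂_3=13

n_0=9 n_1=33 n_2=41 n_3=15  [Q]
∂1: piv[be,bg,bh,bi,bj,bq,bs,bu] rk=8  ker:eg,eh,ei,ej,eq,eu,gh,gi,gj,gq,gs,gu,hi,hj,hu,ij,iq,is,iu,jq,js,ju,qs,qu,su
∂2: piv[beg,beh,bej,beq,beu,bgj,bgq,bhj,bhu,bij,biq,bis,biu,bjq,bjs,bju,bqu,egh,egi,ehi,eij,gis,giu,gqs,gsu] rk=25  ker:egj,egq,ehu,ejq,ghi,gij,gjq,gjs,gqu,ijq,ijs,iju,iqu,jqs,jqu,qsu
∂3: piv[begj,begq,behu,bejq,bgjq,bijq,bijs,biju,biqu,bjqu,eghi,egij,gijs] rk=13  ker:egjq,ijqu
rk∂_3=13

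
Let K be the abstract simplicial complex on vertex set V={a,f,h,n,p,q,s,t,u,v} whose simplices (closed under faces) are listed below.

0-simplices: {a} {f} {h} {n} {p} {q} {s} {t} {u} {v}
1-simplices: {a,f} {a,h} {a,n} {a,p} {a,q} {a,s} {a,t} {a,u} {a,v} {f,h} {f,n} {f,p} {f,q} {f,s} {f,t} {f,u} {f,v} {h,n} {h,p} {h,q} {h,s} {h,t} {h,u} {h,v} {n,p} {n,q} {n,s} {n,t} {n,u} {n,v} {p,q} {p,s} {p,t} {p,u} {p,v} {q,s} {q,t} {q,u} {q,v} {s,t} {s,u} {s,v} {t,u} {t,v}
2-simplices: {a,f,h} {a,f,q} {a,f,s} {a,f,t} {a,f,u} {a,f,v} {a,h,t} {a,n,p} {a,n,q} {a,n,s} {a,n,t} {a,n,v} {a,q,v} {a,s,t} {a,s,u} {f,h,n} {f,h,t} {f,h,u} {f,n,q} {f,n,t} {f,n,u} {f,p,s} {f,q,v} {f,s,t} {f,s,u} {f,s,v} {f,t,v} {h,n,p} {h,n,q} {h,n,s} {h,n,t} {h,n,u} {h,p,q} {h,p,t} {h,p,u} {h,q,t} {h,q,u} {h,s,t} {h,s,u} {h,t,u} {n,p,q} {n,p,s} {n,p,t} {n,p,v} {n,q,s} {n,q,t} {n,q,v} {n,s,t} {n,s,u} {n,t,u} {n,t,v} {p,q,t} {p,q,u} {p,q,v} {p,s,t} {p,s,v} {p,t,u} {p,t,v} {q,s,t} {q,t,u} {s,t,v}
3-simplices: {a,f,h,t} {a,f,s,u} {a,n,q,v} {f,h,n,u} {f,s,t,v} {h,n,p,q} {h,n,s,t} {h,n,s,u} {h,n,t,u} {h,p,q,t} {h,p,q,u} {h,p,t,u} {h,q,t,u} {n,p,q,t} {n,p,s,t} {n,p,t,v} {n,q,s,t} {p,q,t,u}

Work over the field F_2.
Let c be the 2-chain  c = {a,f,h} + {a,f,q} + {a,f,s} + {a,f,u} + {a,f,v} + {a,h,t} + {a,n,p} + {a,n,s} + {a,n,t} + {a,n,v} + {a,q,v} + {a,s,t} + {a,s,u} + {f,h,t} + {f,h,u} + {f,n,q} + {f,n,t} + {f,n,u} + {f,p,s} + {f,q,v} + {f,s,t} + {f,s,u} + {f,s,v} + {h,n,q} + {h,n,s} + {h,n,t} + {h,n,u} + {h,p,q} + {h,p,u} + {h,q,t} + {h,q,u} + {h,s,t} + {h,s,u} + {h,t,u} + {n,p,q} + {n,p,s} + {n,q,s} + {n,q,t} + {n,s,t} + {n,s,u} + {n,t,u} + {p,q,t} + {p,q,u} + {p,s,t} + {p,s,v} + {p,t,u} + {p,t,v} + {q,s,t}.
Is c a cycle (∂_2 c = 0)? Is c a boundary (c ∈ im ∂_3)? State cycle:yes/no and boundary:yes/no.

cycle:no boundary:no

n_0=10 n_1=44 n_2=61 n_3=18  [Z2]
∂1: piv[af,ah,an,ap,aq,as,at,au,av] rk=9  ker:fh,fn,fp,fq,fs,ft,fu,fv,hn,hp,hq,hs,ht,hu,hv,np,nq,ns,nt,nu,nv,pq,ps,pt,pu,pv,qs,qt,qu,qv,st,su,sv,tu,tv
∂2: piv[afh,afq,afs,aft,afu,afv,aht,anp,anq,ans,ant,anv,aqv,ast,asu,fhn,fhu,fnq,fnu,fps,fsv,ftv,hnp,hnq,hns,hpq,hpt,hpu,hqt,hqu,htu,nps,npv,nqs] rk=34  ker:fht,fnt,fqv,fst,fsu,hnt,hnu,hst,hsu,npq,npt,nqt,nqv,nst,nsu,ntu,ntv,pqt,pqu,pqv,pst,psv,ptu,ptv,qst,qtu,stv
∂3: piv[afht,afsu,anqv,fhnu,fstv,hnpq,hnst,hnsu,hntu,hpqt,hpqu,hptu,hqtu,npqt,npst,nptv,nqst] rk=17  ker:pqtu
∂2c = {a,f} + {a,p} + {a,t} + {a,v} + {f,h} + {f,n} + {f,p} + {f,q} + {f,s} + {f,t} + {f,v} + {h,s} + {n,p} + {n,q} + {n,v} + {p,u} + {t,u} + {t,v}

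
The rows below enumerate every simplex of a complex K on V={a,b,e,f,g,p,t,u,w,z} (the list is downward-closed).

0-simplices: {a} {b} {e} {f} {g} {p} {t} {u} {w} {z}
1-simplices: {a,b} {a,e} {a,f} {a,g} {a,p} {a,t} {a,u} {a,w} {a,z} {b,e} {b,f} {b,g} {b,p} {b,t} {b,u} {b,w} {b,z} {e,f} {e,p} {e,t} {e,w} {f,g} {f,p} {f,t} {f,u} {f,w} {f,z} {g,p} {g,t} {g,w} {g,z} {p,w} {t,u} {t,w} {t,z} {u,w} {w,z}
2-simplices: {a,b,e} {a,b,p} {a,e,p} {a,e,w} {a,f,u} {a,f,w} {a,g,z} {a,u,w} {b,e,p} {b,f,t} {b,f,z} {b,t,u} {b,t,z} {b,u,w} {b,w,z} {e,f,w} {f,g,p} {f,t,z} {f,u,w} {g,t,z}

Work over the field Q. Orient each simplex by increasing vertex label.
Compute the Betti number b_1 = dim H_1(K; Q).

b_1=11

n_0=10 n_1=37 n_2=20  [Q]
∂1: piv[ab,ae,af,ag,ap,at,au,aw,az] rk=9  ker:be,bf,bg,bp,bt,bu,bw,bz,ef,ep,et,ew,fg,fp,ft,fu,fw,fz,gp,gt,gw,gz,pw,tu,tw,tz,uw,wz
∂2: piv[abe,abp,aep,aew,afu,afw,agz,auw,bft,bfz,btu,btz,buw,bwz,efw,fgp,gtz] rk=17  ker:bep,ftz,fuw
b_1=(37−9)−17=11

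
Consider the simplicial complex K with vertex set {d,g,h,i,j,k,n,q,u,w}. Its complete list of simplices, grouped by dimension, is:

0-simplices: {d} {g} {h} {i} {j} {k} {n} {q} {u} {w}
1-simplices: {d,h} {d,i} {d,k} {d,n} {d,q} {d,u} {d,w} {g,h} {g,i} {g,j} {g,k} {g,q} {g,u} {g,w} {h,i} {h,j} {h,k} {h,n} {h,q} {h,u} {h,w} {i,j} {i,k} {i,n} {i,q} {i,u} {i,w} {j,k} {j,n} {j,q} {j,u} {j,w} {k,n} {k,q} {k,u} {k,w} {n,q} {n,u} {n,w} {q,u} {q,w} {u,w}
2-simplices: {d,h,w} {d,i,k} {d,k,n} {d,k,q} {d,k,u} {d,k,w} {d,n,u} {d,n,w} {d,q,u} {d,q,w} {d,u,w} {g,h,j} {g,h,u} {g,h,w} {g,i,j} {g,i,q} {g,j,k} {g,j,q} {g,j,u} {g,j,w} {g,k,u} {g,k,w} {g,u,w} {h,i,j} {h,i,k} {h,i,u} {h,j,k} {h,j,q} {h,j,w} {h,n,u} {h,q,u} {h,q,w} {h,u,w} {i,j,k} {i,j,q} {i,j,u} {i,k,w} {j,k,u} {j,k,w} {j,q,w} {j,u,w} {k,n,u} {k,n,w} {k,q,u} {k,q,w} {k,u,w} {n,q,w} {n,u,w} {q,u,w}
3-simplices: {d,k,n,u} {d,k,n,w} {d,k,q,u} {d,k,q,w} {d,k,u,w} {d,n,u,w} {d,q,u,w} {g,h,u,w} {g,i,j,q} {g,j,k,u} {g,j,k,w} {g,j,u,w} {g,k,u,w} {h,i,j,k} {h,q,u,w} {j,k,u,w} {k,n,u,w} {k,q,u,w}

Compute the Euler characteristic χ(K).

n_0=10 n_1=42 n_2=49 n_3=18
χ=+10−42+49−18=-1

χ(K)=-1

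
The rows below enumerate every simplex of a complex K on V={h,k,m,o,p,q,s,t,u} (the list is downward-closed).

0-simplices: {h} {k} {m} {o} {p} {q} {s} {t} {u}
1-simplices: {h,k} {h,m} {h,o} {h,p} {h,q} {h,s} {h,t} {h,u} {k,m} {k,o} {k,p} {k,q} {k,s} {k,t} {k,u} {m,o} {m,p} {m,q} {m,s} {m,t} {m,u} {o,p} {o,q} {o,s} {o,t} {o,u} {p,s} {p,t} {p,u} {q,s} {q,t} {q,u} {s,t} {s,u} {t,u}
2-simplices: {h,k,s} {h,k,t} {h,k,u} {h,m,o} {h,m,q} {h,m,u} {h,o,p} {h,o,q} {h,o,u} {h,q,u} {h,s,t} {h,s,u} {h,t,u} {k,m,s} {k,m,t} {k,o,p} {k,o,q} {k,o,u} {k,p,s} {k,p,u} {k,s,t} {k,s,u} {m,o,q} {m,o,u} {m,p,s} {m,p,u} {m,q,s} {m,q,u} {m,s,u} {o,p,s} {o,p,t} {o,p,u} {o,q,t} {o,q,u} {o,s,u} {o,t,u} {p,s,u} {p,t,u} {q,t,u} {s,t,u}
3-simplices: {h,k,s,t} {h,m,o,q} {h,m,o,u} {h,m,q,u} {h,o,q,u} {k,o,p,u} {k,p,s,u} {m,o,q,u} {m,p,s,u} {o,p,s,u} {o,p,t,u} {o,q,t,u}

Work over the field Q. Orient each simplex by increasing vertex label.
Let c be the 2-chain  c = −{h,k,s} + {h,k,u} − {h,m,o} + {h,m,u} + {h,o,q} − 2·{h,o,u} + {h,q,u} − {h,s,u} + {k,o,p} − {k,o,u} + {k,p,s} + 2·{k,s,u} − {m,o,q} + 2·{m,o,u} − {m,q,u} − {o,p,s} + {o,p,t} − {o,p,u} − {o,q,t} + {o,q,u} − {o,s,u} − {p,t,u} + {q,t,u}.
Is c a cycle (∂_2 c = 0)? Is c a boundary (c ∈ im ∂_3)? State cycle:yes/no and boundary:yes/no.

cycle:yes boundary:no

n_0=9 n_1=35 n_2=40 n_3=12  [Q]
∂1: piv[hk,hm,ho,hp,hq,hs,ht,hu] rk=8  ker:km,ko,kp,kq,ks,kt,ku,mo,mp,mq,ms,mt,mu,op,oq,os,ot,ou,ps,pt,pu,qs,qt,qu,st,su,tu
∂2: piv[hks,hkt,hku,hmo,hmq,hmu,hop,hoq,hou,hqu,hst,hsu,htu,kms,kmt,kop,koq,kou,kps,kpu,mps,mpu,mqs,ops,opt,oqt,otu] rk=27  ker:kst,ksu,moq,mou,mqu,msu,opu,oqu,osu,psu,ptu,qtu,stu
∂3: piv[hkst,hmoq,hmou,hmqu,hoqu,kopu,kpsu,mpsu,opsu,optu,oqtu] rk=11  ker:moqu
∂2c = 0
c vs im∂3: residual ≠ 0 ⇒ not boundary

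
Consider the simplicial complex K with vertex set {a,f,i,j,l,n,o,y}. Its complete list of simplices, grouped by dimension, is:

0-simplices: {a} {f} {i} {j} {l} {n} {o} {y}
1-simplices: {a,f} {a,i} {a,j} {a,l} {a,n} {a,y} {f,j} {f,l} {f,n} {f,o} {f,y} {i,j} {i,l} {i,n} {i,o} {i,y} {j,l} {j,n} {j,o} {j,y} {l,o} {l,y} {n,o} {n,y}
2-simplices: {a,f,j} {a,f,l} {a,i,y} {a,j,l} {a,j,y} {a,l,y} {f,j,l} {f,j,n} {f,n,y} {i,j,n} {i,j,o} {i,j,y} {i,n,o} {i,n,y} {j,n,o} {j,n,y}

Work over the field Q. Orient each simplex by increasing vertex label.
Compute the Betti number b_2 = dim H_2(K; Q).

b_2=3

n_0=8 n_1=24 n_2=16  [Q]
∂1: piv[af,ai,aj,al,an,ay,fo] rk=7  ker:fj,fl,fn,fy,ij,il,in,io,iy,jl,jn,jo,jy,lo,ly,no,ny
∂2: piv[afj,afl,aiy,ajl,ajy,aly,fjn,fny,ijn,ijo,ijy,ino,iny] rk=13  ker:fjl,jno,jny
b_2=(16−13)−0=3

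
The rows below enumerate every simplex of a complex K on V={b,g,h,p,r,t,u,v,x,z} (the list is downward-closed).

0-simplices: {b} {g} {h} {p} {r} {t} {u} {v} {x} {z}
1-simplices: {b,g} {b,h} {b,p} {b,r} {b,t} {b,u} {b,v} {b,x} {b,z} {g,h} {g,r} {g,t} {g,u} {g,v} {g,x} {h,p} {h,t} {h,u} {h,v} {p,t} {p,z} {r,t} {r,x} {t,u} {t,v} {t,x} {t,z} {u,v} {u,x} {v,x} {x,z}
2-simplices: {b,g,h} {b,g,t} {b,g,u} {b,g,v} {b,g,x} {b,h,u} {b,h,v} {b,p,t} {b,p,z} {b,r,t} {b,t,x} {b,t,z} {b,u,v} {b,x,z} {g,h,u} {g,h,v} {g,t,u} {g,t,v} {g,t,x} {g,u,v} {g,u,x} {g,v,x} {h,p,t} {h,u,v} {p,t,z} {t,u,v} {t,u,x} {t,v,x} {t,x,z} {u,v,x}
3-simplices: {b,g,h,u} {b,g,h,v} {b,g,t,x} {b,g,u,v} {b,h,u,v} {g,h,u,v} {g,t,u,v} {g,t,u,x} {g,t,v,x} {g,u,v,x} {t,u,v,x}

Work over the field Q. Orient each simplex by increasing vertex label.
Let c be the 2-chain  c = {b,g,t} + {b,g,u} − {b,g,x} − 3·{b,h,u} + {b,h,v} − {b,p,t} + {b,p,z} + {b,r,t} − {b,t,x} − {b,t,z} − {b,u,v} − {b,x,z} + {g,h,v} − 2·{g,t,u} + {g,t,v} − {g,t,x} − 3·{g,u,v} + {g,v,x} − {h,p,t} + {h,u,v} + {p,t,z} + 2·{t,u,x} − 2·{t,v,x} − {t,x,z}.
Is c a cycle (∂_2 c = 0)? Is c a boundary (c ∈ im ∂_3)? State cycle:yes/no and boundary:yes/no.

n_0=10 n_1=31 n_2=30 n_3=11  [Q]
∂1: piv[bg,bh,bp,br,bt,bu,bv,bx,bz] rk=9  ker:gh,gr,gt,gu,gv,gx,hp,ht,hu,hv,pt,pz,rt,rx,tu,tv,tx,tz,uv,ux,vx,xz
∂2: piv[bgh,bgt,bgu,bgv,bgx,bhu,bhv,bpt,bpz,brt,btx,btz,buv,bxz,gtu,gtv,gux,gvx,hpt] rk=19  ker:ghu,ghv,gtx,guv,huv,ptz,tuv,tux,tvx,txz,uvx
∂3: piv[bghu,bghv,bgtx,bguv,bhuv,gtuv,gtux,gtvx,guvx] rk=9  ker:ghuv,tuvx
∂2c = {b,g} − 2·{b,h} + {b,r} − 3·{b,t} + {b,u} + {b,x} + {b,z} + {g,h} − {g,t} + 2·{g,v} − {g,x} − {h,p} + {h,t} − 2·{h,u} + {h,v} − {p,t} + {r,t} − {t,v} − 3·{t,x} + {t,z} − 3·{u,v} + 2·{u,x} − {v,x} − 2·{x,z}

cycle:no boundary:no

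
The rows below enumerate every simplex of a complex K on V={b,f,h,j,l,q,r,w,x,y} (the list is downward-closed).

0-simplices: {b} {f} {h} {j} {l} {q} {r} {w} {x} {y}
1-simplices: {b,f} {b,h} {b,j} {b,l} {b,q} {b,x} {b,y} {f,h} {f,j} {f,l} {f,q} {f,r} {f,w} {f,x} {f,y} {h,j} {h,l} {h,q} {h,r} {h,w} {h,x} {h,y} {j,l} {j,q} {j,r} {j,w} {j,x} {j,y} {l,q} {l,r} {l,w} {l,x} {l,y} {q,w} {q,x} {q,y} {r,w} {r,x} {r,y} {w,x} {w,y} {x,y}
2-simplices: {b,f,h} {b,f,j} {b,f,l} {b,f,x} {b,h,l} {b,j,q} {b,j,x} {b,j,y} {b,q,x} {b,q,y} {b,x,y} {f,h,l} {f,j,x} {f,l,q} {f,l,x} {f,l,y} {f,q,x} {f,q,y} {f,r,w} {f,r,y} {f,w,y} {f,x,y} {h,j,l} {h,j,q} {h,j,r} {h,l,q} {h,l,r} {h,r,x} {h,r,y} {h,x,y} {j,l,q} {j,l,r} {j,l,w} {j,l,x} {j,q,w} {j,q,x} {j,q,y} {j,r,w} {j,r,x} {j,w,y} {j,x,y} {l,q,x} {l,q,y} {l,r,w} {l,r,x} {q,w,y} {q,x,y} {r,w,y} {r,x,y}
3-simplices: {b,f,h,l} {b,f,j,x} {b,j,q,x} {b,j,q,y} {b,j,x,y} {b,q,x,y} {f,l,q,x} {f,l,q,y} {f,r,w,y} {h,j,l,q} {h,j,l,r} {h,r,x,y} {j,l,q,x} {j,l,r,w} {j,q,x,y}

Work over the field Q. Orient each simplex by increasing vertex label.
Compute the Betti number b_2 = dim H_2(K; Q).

b_2=4

n_0=10 n_1=42 n_2=49 n_3=15  [Q]
∂1: piv[bf,bh,bj,bl,bq,bx,by,fr,fw] rk=9  ker:fh,fj,fl,fq,fx,fy,hj,hl,hq,hr,hw,hx,hy,jl,jq,jr,jw,jx,jy,lq,lr,lw,lx,ly,qw,qx,qy,rw,rx,ry,wx,wy,xy
∂2: piv[bfh,bfj,bfl,bfx,bhl,bjq,bjx,bjy,bqx,bqy,bxy,flq,flx,fly,fqx,fqy,frw,fry,fwy,hjl,hjq,hjr,hlq,hlr,hrx,hry,hxy,jlw,jqw,jrw,jrx] rk=31  ker:fhl,fjx,fxy,jlq,jlr,jlx,jqx,jqy,jwy,jxy,lqx,lqy,lrw,lrx,qwy,qxy,rwy,rxy
∂3: piv[bfhl,bfjx,bjqx,bjqy,bjxy,bqxy,flqx,flqy,frwy,hjlq,hjlr,hrxy,jlqx,jlrw] rk=14  ker:jqxy
b_2=(49−31)−14=4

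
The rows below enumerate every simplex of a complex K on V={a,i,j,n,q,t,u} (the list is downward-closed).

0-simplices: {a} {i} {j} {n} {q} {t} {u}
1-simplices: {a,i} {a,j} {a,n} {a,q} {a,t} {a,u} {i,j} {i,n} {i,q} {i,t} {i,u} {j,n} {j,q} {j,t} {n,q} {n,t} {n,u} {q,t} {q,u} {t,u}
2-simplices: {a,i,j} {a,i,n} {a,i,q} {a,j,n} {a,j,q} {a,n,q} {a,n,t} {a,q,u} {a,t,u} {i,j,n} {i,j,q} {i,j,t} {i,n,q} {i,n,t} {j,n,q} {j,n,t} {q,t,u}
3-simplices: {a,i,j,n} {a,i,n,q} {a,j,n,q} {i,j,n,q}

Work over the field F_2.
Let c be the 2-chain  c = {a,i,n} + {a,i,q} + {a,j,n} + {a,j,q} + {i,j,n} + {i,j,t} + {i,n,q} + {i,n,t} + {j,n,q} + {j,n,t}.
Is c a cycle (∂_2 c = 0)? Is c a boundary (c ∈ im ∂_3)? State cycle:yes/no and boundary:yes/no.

n_0=7 n_1=20 n_2=17 n_3=4  [Z2]
∂1: piv[ai,aj,an,aq,at,au] rk=6  ker:ij,in,iq,it,iu,jn,jq,jt,nq,nt,nu,qt,qu,tu
∂2: piv[aij,ain,aiq,ajn,ajq,anq,ant,aqu,atu,ijt,int,qtu] rk=12  ker:ijn,ijq,inq,jnq,jnt
∂3: piv[aijn,ainq,ajnq,ijnq] rk=4
∂2c = 0
c vs im∂3: residual ≠ 0 ⇒ not boundary

cycle:yes boundary:no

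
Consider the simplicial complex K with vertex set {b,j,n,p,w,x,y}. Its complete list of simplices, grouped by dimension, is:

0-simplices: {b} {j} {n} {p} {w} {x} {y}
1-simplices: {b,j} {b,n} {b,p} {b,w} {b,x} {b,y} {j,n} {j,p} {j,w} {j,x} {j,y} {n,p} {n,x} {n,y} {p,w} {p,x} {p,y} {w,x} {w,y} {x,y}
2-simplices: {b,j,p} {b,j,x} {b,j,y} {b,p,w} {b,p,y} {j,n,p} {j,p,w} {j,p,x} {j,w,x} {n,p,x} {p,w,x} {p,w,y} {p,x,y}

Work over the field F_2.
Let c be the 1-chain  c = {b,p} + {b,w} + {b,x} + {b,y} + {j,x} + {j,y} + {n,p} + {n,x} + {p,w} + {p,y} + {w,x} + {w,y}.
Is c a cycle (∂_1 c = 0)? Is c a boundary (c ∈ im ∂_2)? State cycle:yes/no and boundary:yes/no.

n_0=7 n_1=20 n_2=13  [Z2]
∂1: piv[bj,bn,bp,bw,bx,by] rk=6  ker:jn,jp,jw,jx,jy,np,nx,ny,pw,px,py,wx,wy,xy
∂2: piv[bjp,bjx,bjy,bpw,bpy,jnp,jpw,jpx,jwx,npx,pwy,pxy] rk=12  ker:pwx
∂1c = 0
c vs im∂2: reduces to 0 ⇒ boundary

cycle:yes boundary:yes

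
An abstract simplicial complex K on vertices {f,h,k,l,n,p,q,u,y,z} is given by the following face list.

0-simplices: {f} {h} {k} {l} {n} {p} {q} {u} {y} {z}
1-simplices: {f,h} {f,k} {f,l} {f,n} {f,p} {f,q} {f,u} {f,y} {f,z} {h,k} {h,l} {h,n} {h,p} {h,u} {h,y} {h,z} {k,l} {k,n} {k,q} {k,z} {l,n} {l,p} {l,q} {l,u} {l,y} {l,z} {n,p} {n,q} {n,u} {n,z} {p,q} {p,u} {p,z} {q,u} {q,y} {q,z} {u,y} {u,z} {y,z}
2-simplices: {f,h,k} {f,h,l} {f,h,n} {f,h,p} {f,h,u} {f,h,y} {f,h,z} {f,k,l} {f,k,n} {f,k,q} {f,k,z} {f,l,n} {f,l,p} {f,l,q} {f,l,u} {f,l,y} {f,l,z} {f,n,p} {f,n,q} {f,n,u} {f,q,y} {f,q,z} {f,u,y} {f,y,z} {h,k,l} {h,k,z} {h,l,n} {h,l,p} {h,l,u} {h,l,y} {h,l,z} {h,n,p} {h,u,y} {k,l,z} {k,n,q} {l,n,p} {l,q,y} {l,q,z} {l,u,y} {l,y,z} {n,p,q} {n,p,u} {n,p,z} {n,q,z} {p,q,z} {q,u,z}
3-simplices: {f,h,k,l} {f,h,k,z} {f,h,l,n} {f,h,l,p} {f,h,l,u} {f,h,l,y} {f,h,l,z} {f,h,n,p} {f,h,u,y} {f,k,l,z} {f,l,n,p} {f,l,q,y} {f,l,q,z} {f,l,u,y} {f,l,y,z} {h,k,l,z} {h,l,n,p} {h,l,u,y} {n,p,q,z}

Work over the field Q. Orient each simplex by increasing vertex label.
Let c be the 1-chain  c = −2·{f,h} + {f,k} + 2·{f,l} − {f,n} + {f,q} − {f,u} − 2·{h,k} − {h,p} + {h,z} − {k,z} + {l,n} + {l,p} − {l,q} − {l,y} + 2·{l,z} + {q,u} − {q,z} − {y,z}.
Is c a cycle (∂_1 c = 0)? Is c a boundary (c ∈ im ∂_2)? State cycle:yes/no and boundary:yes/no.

n_0=10 n_1=39 n_2=46 n_3=19  [Q]
∂1: piv[fh,fk,fl,fn,fp,fq,fu,fy,fz] rk=9  ker:hk,hl,hn,hp,hu,hy,hz,kl,kn,kq,kz,ln,lp,lq,lu,ly,lz,np,nq,nu,nz,pq,pu,pz,qu,qy,qz,uy,uz,yz
∂2: piv[fhk,fhl,fhn,fhp,fhu,fhy,fhz,fkl,fkn,fkq,fkz,fln,flp,flq,flu,fly,flz,fnp,fnq,fnu,fqy,fqz,fuy,fyz,npq,npu,npz,nqz,quz] rk=29  ker:hkl,hkz,hln,hlp,hlu,hly,hlz,hnp,huy,klz,knq,lnp,lqy,lqz,luy,lyz,pqz
∂3: piv[fhkl,fhkz,fhln,fhlp,fhlu,fhly,fhlz,fhnp,fhuy,fklz,flnp,flqy,flqz,fluy,flyz,npqz] rk=16  ker:hklz,hlnp,hluy
∂1c = 0
c vs im∂2: residual ≠ 0 ⇒ not boundary

cycle:yes boundary:no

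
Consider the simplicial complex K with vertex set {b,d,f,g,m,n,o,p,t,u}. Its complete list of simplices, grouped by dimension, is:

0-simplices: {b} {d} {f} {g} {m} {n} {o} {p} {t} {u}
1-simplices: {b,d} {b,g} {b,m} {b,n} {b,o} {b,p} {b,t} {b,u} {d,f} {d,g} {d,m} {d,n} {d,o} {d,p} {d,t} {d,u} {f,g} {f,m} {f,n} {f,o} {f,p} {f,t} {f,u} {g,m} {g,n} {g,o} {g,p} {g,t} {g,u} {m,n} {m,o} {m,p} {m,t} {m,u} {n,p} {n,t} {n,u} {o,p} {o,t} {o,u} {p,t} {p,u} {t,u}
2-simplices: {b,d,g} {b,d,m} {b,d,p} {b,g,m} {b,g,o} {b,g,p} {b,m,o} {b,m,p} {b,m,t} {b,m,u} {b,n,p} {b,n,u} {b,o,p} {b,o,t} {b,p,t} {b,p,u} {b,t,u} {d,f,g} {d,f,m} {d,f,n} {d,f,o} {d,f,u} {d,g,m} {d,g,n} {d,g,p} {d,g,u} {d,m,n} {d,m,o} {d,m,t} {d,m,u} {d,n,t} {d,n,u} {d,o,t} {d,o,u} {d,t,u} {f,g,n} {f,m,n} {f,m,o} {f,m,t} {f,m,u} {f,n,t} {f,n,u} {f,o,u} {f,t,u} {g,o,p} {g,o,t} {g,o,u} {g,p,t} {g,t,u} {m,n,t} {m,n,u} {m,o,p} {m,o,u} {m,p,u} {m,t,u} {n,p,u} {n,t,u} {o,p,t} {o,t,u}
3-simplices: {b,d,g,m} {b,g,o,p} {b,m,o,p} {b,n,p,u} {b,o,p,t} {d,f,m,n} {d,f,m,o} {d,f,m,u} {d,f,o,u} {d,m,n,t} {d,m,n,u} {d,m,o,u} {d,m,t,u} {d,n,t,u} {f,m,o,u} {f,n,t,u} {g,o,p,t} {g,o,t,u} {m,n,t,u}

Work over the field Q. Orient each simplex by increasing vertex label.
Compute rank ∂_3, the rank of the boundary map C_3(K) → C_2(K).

rank∂_3=17

n_0=10 n_1=43 n_2=59 n_3=19  [Q]
∂1: piv[bd,bg,bm,bn,bo,bp,bt,bu,df] rk=9  ker:dg,dm,dn,do,dp,dt,du,fg,fm,fn,fo,fp,ft,fu,gm,gn,go,gp,gt,gu,mn,mo,mp,mt,mu,np,nt,nu,op,ot,ou,pt,pu,tu
∂2: piv[bdg,bdm,bdp,bgm,bgo,bgp,bmo,bmp,bmt,bmu,bnp,bnu,bop,bot,bpt,bpu,btu,dfg,dfm,dfn,dfo,dfu,dgn,dgu,dmn,dmo,dmt,dmu,dnt,dnu,dou,fmt,got] rk=33  ker:dgm,dgp,dot,dtu,fgn,fmn,fmo,fmu,fnt,fnu,fou,ftu,gop,gou,gpt,gtu,mnt,mnu,mop,mou,mpu,mtu,npu,ntu,opt,otu
∂3: piv[bdgm,bgop,bmop,bnpu,bopt,dfmn,dfmo,dfmu,dfou,dmnt,dmnu,dmou,dmtu,dntu,fntu,gopt,gotu] rk=17  ker:fmou,mntu
rk∂_3=17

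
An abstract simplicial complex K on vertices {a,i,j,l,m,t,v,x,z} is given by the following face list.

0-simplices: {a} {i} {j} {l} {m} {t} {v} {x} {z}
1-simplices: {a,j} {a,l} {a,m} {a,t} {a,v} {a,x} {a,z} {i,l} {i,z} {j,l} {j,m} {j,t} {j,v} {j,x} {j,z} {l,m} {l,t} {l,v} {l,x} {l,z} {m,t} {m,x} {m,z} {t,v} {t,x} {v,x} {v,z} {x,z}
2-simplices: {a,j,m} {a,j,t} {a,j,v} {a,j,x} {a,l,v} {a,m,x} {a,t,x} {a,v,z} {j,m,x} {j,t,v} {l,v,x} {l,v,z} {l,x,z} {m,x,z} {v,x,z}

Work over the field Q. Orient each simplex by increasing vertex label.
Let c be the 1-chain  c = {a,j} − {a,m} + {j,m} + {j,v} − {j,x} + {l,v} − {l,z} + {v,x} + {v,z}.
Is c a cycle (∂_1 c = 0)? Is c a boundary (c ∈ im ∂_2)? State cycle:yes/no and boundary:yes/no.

cycle:yes boundary:no

n_0=9 n_1=28 n_2=15  [Q]
∂1: piv[aj,al,am,at,av,ax,az,il] rk=8  ker:iz,jl,jm,jt,jv,jx,jz,lm,lt,lv,lx,lz,mt,mx,mz,tv,tx,vx,vz,xz
∂2: piv[ajm,ajt,ajv,ajx,alv,amx,atx,avz,jtv,lvx,lvz,lxz,mxz] rk=13  ker:jmx,vxz
∂1c = 0
c vs im∂2: residual ≠ 0 ⇒ not boundary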